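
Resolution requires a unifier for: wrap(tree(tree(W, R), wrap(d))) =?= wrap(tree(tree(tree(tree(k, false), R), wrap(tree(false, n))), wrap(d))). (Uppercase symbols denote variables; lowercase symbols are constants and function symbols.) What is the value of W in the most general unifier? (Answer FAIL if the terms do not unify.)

tree(tree(k, false), wrap(tree(false, n)))

Decompose wrap/1: tree(tree(W, R), wrap(d)) =?= tree(tree(tree(tree(k, false), R), wrap(tree(false, n))), wrap(d)).
Decompose tree/2: tree(W, R) =?= tree(tree(tree(k, false), R), wrap(tree(false, n))),  wrap(d) =?= wrap(d).
Decompose tree/2: W =?= tree(tree(k, false), R),  R =?= wrap(tree(false, n)).
Bind W := tree(tree(k, false), R); no other remaining equation mentions W.
Bind R := wrap(tree(false, n)); no other remaining equation mentions R. Substituting into the earlier binding gives W := tree(tree(k, false), wrap(tree(false, n))).
Delete trivial equation wrap(d) =?= wrap(d).
MGU = { W := tree(tree(k, false), wrap(tree(false, n))), R := wrap(tree(false, n)) }, so W := tree(tree(k, false), wrap(tree(false, n))).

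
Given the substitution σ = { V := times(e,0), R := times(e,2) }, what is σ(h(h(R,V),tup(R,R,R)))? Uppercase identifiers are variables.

h(h(times(e,2),times(e,0)),tup(times(e,2),times(e,2),times(e,2)))

Replace each occurrence of V with times(e,0).
Replace each occurrence of R with times(e,2).
Result: h(h(times(e,2),times(e,0)),tup(times(e,2),times(e,2),times(e,2))).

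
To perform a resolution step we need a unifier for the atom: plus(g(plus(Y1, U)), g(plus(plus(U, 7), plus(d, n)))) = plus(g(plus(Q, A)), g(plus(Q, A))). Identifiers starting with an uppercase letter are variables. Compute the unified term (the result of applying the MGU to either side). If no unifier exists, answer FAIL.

Decompose plus/2: g(plus(Y1, U)) = g(plus(Q, A)),  g(plus(plus(U, 7), plus(d, n))) = g(plus(Q, A)).
Decompose g/1: plus(Y1, U) = plus(Q, A).
Decompose plus/2: Y1 = Q,  U = A.
Bind Y1 := Q; no other remaining equation mentions Y1.
Bind U := A; substituting into the remaining equation gives: g(plus(plus(A, 7), plus(d, n))) = g(plus(Q, A)).
Decompose g/1: plus(plus(A, 7), plus(d, n)) = plus(Q, A).
Decompose plus/2: plus(A, 7) = Q,  plus(d, n) = A.
Bind Q := plus(A, 7); no other remaining equation mentions Q. Substituting into the earlier binding gives Y1 := plus(A, 7).
Bind A := plus(d, n). Substituting into the earlier bindings gives Y1 := plus(plus(d, n), 7), U := plus(d, n), Q := plus(plus(d, n), 7).
Applying the MGU to either side gives plus(g(plus(plus(plus(d, n), 7), plus(d, n))), g(plus(plus(plus(d, n), 7), plus(d, n)))).

plus(g(plus(plus(plus(d, n), 7), plus(d, n))), g(plus(plus(plus(d, n), 7), plus(d, n))))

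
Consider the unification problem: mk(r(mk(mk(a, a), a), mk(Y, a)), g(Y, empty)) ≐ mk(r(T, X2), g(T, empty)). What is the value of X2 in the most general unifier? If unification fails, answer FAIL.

Decompose mk/2: r(mk(mk(a, a), a), mk(Y, a)) ≐ r(T, X2),  g(Y, empty) ≐ g(T, empty).
Decompose r/2: mk(mk(a, a), a) ≐ T,  mk(Y, a) ≐ X2.
Bind T := mk(mk(a, a), a); substituting into the one remaining equation that mentions T gives: g(Y, empty) ≐ g(mk(mk(a, a), a), empty).
Bind X2 := mk(Y, a); no other remaining equation mentions X2.
Decompose g/2: Y ≐ mk(mk(a, a), a),  empty ≐ empty.
Bind Y := mk(mk(a, a), a); no other remaining equation mentions Y. Substituting into the earlier binding gives X2 := mk(mk(mk(a, a), a), a).
Delete trivial equation empty ≐ empty.
MGU = { T ↦ mk(mk(a, a), a), X2 ↦ mk(mk(mk(a, a), a), a), Y ↦ mk(mk(a, a), a) }, so X2 ↦ mk(mk(mk(a, a), a), a).

mk(mk(mk(a, a), a), a)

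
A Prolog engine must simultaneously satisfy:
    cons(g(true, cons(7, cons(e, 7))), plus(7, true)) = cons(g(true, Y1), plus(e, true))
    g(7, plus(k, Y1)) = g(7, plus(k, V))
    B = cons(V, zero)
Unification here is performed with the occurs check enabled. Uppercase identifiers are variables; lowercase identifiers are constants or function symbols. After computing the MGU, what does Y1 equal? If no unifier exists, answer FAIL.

Decompose cons/2: g(true, cons(7, cons(e, 7))) = g(true, Y1),  plus(7, true) = plus(e, true).
Decompose g/2: true = true,  cons(7, cons(e, 7)) = Y1.
Delete trivial equation true = true.
Bind Y1 := cons(7, cons(e, 7)); substituting into the one remaining equation that mentions Y1 gives: g(7, plus(k, cons(7, cons(e, 7)))) = g(7, plus(k, V)).
Decompose plus/2: 7 = e,  true = true.
Clash: constants 7 and e differ; no unifier exists.

FAIL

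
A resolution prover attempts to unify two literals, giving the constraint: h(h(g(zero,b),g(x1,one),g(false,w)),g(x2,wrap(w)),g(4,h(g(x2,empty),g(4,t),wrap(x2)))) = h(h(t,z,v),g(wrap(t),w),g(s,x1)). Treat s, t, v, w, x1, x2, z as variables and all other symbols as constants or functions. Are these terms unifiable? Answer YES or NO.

NO

Decompose h/3: h(g(zero,b),g(x1,one),g(false,w)) = h(t,z,v),  g(x2,wrap(w)) = g(wrap(t),w),  g(4,h(g(x2,empty),g(4,t),wrap(x2))) = g(s,x1).
Decompose h/3: g(zero,b) = t,  g(x1,one) = z,  g(false,w) = v.
Bind t := g(zero,b); substituting into the 2 remaining equations that mention t gives: g(x2,wrap(w)) = g(wrap(g(zero,b)),w),  g(4,h(g(x2,empty),g(4,g(zero,b)),wrap(x2))) = g(s,x1).
Bind z := g(x1,one); no other remaining equation mentions z.
Bind v := g(false,w); no other remaining equation mentions v.
Decompose g/2: x2 = wrap(g(zero,b)),  wrap(w) = w.
Bind x2 := wrap(g(zero,b)); substituting into the one remaining equation that mentions x2 gives: g(4,h(g(wrap(g(zero,b)),empty),g(4,g(zero,b)),wrap(wrap(g(zero,b))))) = g(s,x1).
Occurs check fails: w occurs in wrap(w); the equation w = wrap(w) has no finite solution.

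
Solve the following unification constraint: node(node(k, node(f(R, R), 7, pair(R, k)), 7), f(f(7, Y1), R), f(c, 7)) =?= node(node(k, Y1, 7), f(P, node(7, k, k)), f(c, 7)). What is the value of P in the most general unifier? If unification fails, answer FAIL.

f(7, node(f(node(7, k, k), node(7, k, k)), 7, pair(node(7, k, k), k)))

Decompose node/3: node(k, node(f(R, R), 7, pair(R, k)), 7) =?= node(k, Y1, 7),  f(f(7, Y1), R) =?= f(P, node(7, k, k)),  f(c, 7) =?= f(c, 7).
Decompose node/3: k =?= k,  node(f(R, R), 7, pair(R, k)) =?= Y1,  7 =?= 7.
Delete trivial equation k =?= k.
Bind Y1 := node(f(R, R), 7, pair(R, k)); substituting into the one remaining equation that mentions Y1 gives: f(f(7, node(f(R, R), 7, pair(R, k))), R) =?= f(P, node(7, k, k)).
Delete trivial equation 7 =?= 7.
Decompose f/2: f(7, node(f(R, R), 7, pair(R, k))) =?= P,  R =?= node(7, k, k).
Bind P := f(7, node(f(R, R), 7, pair(R, k))); no other remaining equation mentions P.
Bind R := node(7, k, k); no other remaining equation mentions R. Substituting into the earlier bindings gives Y1 := node(f(node(7, k, k), node(7, k, k)), 7, pair(node(7, k, k), k)), P := f(7, node(f(node(7, k, k), node(7, k, k)), 7, pair(node(7, k, k), k))).
Delete trivial equation f(c, 7) =?= f(c, 7).
MGU = { Y1 := node(f(node(7, k, k), node(7, k, k)), 7, pair(node(7, k, k), k)), P := f(7, node(f(node(7, k, k), node(7, k, k)), 7, pair(node(7, k, k), k))), R := node(7, k, k) }, so P := f(7, node(f(node(7, k, k), node(7, k, k)), 7, pair(node(7, k, k), k))).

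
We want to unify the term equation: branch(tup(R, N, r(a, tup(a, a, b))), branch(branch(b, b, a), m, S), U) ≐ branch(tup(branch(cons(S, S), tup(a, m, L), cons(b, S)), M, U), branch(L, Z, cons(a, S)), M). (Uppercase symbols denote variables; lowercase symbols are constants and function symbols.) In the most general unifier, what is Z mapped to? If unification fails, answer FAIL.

Decompose branch/3: tup(R, N, r(a, tup(a, a, b))) ≐ tup(branch(cons(S, S), tup(a, m, L), cons(b, S)), M, U),  branch(branch(b, b, a), m, S) ≐ branch(L, Z, cons(a, S)),  U ≐ M.
Decompose tup/3: R ≐ branch(cons(S, S), tup(a, m, L), cons(b, S)),  N ≐ M,  r(a, tup(a, a, b)) ≐ U.
Bind R := branch(cons(S, S), tup(a, m, L), cons(b, S)); no other remaining equation mentions R.
Bind N := M; no other remaining equation mentions N.
Bind U := r(a, tup(a, a, b)); substituting into the one remaining equation that mentions U gives: r(a, tup(a, a, b)) ≐ M.
Decompose branch/3: branch(b, b, a) ≐ L,  m ≐ Z,  S ≐ cons(a, S).
Bind L := branch(b, b, a); no other remaining equation mentions L. Substituting into the earlier binding gives R := branch(cons(S, S), tup(a, m, branch(b, b, a)), cons(b, S)).
Bind Z := m; no other remaining equation mentions Z.
Occurs check fails: S occurs in cons(a, S); the equation S ≐ cons(a, S) has no finite solution.

FAIL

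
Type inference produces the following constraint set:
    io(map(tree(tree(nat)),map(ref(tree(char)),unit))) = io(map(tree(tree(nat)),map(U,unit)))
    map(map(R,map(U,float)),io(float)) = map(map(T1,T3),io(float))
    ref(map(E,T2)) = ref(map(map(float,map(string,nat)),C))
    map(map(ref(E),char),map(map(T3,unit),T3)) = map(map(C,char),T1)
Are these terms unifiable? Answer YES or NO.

YES

Decompose io/1: map(tree(tree(nat)),map(ref(tree(char)),unit)) = map(tree(tree(nat)),map(U,unit)).
Decompose map/2: tree(tree(nat)) = tree(tree(nat)),  map(ref(tree(char)),unit) = map(U,unit).
Delete trivial equation tree(tree(nat)) = tree(tree(nat)).
Decompose map/2: ref(tree(char)) = U,  unit = unit.
Bind U := ref(tree(char)); substituting into the one remaining equation that mentions U gives: map(map(R,map(ref(tree(char)),float)),io(float)) = map(map(T1,T3),io(float)).
Delete trivial equation unit = unit.
Decompose map/2: map(R,map(ref(tree(char)),float)) = map(T1,T3),  io(float) = io(float).
Decompose map/2: R = T1,  map(ref(tree(char)),float) = T3.
Bind R := T1; no other remaining equation mentions R.
Bind T3 := map(ref(tree(char)),float); substituting into the one remaining equation that mentions T3 gives: map(map(ref(E),char),map(map(map(ref(tree(char)),float),unit),map(ref(tree(char)),float))) = map(map(C,char),T1).
Delete trivial equation io(float) = io(float).
Decompose ref/1: map(E,T2) = map(map(float,map(string,nat)),C).
Decompose map/2: E = map(float,map(string,nat)),  T2 = C.
Bind E := map(float,map(string,nat)); substituting into the one remaining equation that mentions E gives: map(map(ref(map(float,map(string,nat))),char),map(map(map(ref(tree(char)),float),unit),map(ref(tree(char)),float))) = map(map(C,char),T1).
Bind T2 := C; no other remaining equation mentions T2.
Decompose map/2: map(ref(map(float,map(string,nat))),char) = map(C,char),  map(map(map(ref(tree(char)),float),unit),map(ref(tree(char)),float)) = T1.
Decompose map/2: ref(map(float,map(string,nat))) = C,  char = char.
Bind C := ref(map(float,map(string,nat))); no other remaining equation mentions C. Substituting into the earlier binding gives T2 := ref(map(float,map(string,nat))).
Delete trivial equation char = char.
Bind T1 := map(map(map(ref(tree(char)),float),unit),map(ref(tree(char)),float)). Substituting into the earlier binding gives R := map(map(map(ref(tree(char)),float),unit),map(ref(tree(char)),float)).
No equations remain and no clash or occurs-check failure arose, so a unifier exists.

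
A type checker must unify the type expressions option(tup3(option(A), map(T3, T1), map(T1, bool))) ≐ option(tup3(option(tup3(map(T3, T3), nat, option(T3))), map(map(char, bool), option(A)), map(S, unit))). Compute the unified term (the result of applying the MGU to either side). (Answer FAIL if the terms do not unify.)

FAIL

Decompose option/1: tup3(option(A), map(T3, T1), map(T1, bool)) ≐ tup3(option(tup3(map(T3, T3), nat, option(T3))), map(map(char, bool), option(A)), map(S, unit)).
Decompose tup3/3: option(A) ≐ option(tup3(map(T3, T3), nat, option(T3))),  map(T3, T1) ≐ map(map(char, bool), option(A)),  map(T1, bool) ≐ map(S, unit).
Decompose option/1: A ≐ tup3(map(T3, T3), nat, option(T3)).
Bind A := tup3(map(T3, T3), nat, option(T3)); substituting into the one remaining equation that mentions A gives: map(T3, T1) ≐ map(map(char, bool), option(tup3(map(T3, T3), nat, option(T3)))).
Decompose map/2: T3 ≐ map(char, bool),  T1 ≐ option(tup3(map(T3, T3), nat, option(T3))).
Bind T3 := map(char, bool); substituting into the one remaining equation that mentions T3 gives: T1 ≐ option(tup3(map(map(char, bool), map(char, bool)), nat, option(map(char, bool)))). Substituting into the earlier binding gives A := tup3(map(map(char, bool), map(char, bool)), nat, option(map(char, bool))).
Bind T1 := option(tup3(map(map(char, bool), map(char, bool)), nat, option(map(char, bool)))); substituting into the remaining equation gives: map(option(tup3(map(map(char, bool), map(char, bool)), nat, option(map(char, bool)))), bool) ≐ map(S, unit).
Decompose map/2: option(tup3(map(map(char, bool), map(char, bool)), nat, option(map(char, bool)))) ≐ S,  bool ≐ unit.
Bind S := option(tup3(map(map(char, bool), map(char, bool)), nat, option(map(char, bool)))); no other remaining equation mentions S.
Clash: constants bool and unit differ; no unifier exists.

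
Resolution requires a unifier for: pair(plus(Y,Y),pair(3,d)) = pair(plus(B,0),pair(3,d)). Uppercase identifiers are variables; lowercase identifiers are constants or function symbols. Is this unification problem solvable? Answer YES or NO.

YES

Decompose pair/2: plus(Y,Y) = plus(B,0),  pair(3,d) = pair(3,d).
Decompose plus/2: Y = B,  Y = 0.
Bind Y := B; substituting into the one remaining equation that mentions Y gives: B = 0.
Bind B := 0; no other remaining equation mentions B. Substituting into the earlier binding gives Y := 0.
Delete trivial equation pair(3,d) = pair(3,d).
No equations remain and no clash or occurs-check failure arose, so a unifier exists.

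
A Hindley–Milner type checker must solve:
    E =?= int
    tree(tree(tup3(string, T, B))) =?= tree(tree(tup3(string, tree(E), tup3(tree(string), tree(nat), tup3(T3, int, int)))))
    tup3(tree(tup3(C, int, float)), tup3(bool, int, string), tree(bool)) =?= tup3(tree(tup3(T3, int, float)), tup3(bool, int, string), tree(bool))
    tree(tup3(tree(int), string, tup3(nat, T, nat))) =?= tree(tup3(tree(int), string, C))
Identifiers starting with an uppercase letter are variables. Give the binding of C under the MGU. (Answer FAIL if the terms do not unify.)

tup3(nat, tree(int), nat)

Bind E := int; substituting into the one remaining equation that mentions E gives: tree(tree(tup3(string, T, B))) =?= tree(tree(tup3(string, tree(int), tup3(tree(string), tree(nat), tup3(T3, int, int))))).
Decompose tree/1: tree(tup3(string, T, B)) =?= tree(tup3(string, tree(int), tup3(tree(string), tree(nat), tup3(T3, int, int)))).
Decompose tree/1: tup3(string, T, B) =?= tup3(string, tree(int), tup3(tree(string), tree(nat), tup3(T3, int, int))).
Decompose tup3/3: string =?= string,  T =?= tree(int),  B =?= tup3(tree(string), tree(nat), tup3(T3, int, int)).
Delete trivial equation string =?= string.
Bind T := tree(int); substituting into the one remaining equation that mentions T gives: tree(tup3(tree(int), string, tup3(nat, tree(int), nat))) =?= tree(tup3(tree(int), string, C)).
Bind B := tup3(tree(string), tree(nat), tup3(T3, int, int)); no other remaining equation mentions B.
Decompose tup3/3: tree(tup3(C, int, float)) =?= tree(tup3(T3, int, float)),  tup3(bool, int, string) =?= tup3(bool, int, string),  tree(bool) =?= tree(bool).
Decompose tree/1: tup3(C, int, float) =?= tup3(T3, int, float).
Decompose tup3/3: C =?= T3,  int =?= int,  float =?= float.
Bind C := T3; substituting into the one remaining equation that mentions C gives: tree(tup3(tree(int), string, tup3(nat, tree(int), nat))) =?= tree(tup3(tree(int), string, T3)).
Delete trivial equation int =?= int.
Delete trivial equation float =?= float.
Delete trivial equation tup3(bool, int, string) =?= tup3(bool, int, string).
Delete trivial equation tree(bool) =?= tree(bool).
Decompose tree/1: tup3(tree(int), string, tup3(nat, tree(int), nat)) =?= tup3(tree(int), string, T3).
Decompose tup3/3: tree(int) =?= tree(int),  string =?= string,  tup3(nat, tree(int), nat) =?= T3.
Delete trivial equation tree(int) =?= tree(int).
Delete trivial equation string =?= string.
Bind T3 := tup3(nat, tree(int), nat). Substituting into the earlier bindings gives B := tup3(tree(string), tree(nat), tup3(tup3(nat, tree(int), nat), int, int)), C := tup3(nat, tree(int), nat).
MGU = { E := int, T := tree(int), B := tup3(tree(string), tree(nat), tup3(tup3(nat, tree(int), nat), int, int)), C := tup3(nat, tree(int), nat), T3 := tup3(nat, tree(int), nat) }, so C := tup3(nat, tree(int), nat).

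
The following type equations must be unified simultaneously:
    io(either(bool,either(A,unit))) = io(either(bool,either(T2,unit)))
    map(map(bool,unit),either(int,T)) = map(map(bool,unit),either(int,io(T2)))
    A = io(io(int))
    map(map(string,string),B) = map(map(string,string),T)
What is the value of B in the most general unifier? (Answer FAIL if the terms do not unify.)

Decompose io/1: either(bool,either(A,unit)) = either(bool,either(T2,unit)).
Decompose either/2: bool = bool,  either(A,unit) = either(T2,unit).
Delete trivial equation bool = bool.
Decompose either/2: A = T2,  unit = unit.
Bind A := T2; substituting into the one remaining equation that mentions A gives: T2 = io(io(int)).
Delete trivial equation unit = unit.
Decompose map/2: map(bool,unit) = map(bool,unit),  either(int,T) = either(int,io(T2)).
Delete trivial equation map(bool,unit) = map(bool,unit).
Decompose either/2: int = int,  T = io(T2).
Delete trivial equation int = int.
Bind T := io(T2); substituting into the one remaining equation that mentions T gives: map(map(string,string),B) = map(map(string,string),io(T2)).
Bind T2 := io(io(int)); substituting into the remaining equation gives: map(map(string,string),B) = map(map(string,string),io(io(io(int)))). Substituting into the earlier bindings gives A := io(io(int)), T := io(io(io(int))).
Decompose map/2: map(string,string) = map(string,string),  B = io(io(io(int))).
Delete trivial equation map(string,string) = map(string,string).
Bind B := io(io(io(int))).
MGU = { A ↦ io(io(int)), T ↦ io(io(io(int))), T2 ↦ io(io(int)), B ↦ io(io(io(int))) }, so B ↦ io(io(io(int))).

io(io(io(int)))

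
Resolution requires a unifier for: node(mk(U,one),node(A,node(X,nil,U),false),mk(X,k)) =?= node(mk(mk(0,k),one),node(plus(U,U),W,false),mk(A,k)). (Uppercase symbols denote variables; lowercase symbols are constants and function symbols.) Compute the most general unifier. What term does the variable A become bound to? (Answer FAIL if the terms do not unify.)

Decompose node/3: mk(U,one) =?= mk(mk(0,k),one),  node(A,node(X,nil,U),false) =?= node(plus(U,U),W,false),  mk(X,k) =?= mk(A,k).
Decompose mk/2: U =?= mk(0,k),  one =?= one.
Bind U := mk(0,k); substituting into the one remaining equation that mentions U gives: node(A,node(X,nil,mk(0,k)),false) =?= node(plus(mk(0,k),mk(0,k)),W,false).
Delete trivial equation one =?= one.
Decompose node/3: A =?= plus(mk(0,k),mk(0,k)),  node(X,nil,mk(0,k)) =?= W,  false =?= false.
Bind A := plus(mk(0,k),mk(0,k)); substituting into the one remaining equation that mentions A gives: mk(X,k) =?= mk(plus(mk(0,k),mk(0,k)),k).
Bind W := node(X,nil,mk(0,k)); no other remaining equation mentions W.
Delete trivial equation false =?= false.
Decompose mk/2: X =?= plus(mk(0,k),mk(0,k)),  k =?= k.
Bind X := plus(mk(0,k),mk(0,k)); no other remaining equation mentions X. Substituting into the earlier binding gives W := node(plus(mk(0,k),mk(0,k)),nil,mk(0,k)).
Delete trivial equation k =?= k.
MGU = { U := mk(0,k), A := plus(mk(0,k),mk(0,k)), W := node(plus(mk(0,k),mk(0,k)),nil,mk(0,k)), X := plus(mk(0,k),mk(0,k)) }, so A := plus(mk(0,k),mk(0,k)).

plus(mk(0,k),mk(0,k))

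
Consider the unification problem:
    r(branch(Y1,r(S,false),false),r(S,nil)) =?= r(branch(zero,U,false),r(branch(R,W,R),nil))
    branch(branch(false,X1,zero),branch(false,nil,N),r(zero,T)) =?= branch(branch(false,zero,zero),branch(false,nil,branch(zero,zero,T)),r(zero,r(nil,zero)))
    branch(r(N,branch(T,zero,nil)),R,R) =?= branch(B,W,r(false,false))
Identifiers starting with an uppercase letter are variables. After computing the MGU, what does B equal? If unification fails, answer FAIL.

Decompose r/2: branch(Y1,r(S,false),false) =?= branch(zero,U,false),  r(S,nil) =?= r(branch(R,W,R),nil).
Decompose branch/3: Y1 =?= zero,  r(S,false) =?= U,  false =?= false.
Bind Y1 := zero; no other remaining equation mentions Y1.
Bind U := r(S,false); no other remaining equation mentions U.
Delete trivial equation false =?= false.
Decompose r/2: S =?= branch(R,W,R),  nil =?= nil.
Bind S := branch(R,W,R); no other remaining equation mentions S. Substituting into the earlier binding gives U := r(branch(R,W,R),false).
Delete trivial equation nil =?= nil.
Decompose branch/3: branch(false,X1,zero) =?= branch(false,zero,zero),  branch(false,nil,N) =?= branch(false,nil,branch(zero,zero,T)),  r(zero,T) =?= r(zero,r(nil,zero)).
Decompose branch/3: false =?= false,  X1 =?= zero,  zero =?= zero.
Delete trivial equation false =?= false.
Bind X1 := zero; no other remaining equation mentions X1.
Delete trivial equation zero =?= zero.
Decompose branch/3: false =?= false,  nil =?= nil,  N =?= branch(zero,zero,T).
Delete trivial equation false =?= false.
Delete trivial equation nil =?= nil.
Bind N := branch(zero,zero,T); substituting into the one remaining equation that mentions N gives: branch(r(branch(zero,zero,T),branch(T,zero,nil)),R,R) =?= branch(B,W,r(false,false)).
Decompose r/2: zero =?= zero,  T =?= r(nil,zero).
Delete trivial equation zero =?= zero.
Bind T := r(nil,zero); substituting into the remaining equation gives: branch(r(branch(zero,zero,r(nil,zero)),branch(r(nil,zero),zero,nil)),R,R) =?= branch(B,W,r(false,false)). Substituting into the earlier binding gives N := branch(zero,zero,r(nil,zero)).
Decompose branch/3: r(branch(zero,zero,r(nil,zero)),branch(r(nil,zero),zero,nil)) =?= B,  R =?= W,  R =?= r(false,false).
Bind B := r(branch(zero,zero,r(nil,zero)),branch(r(nil,zero),zero,nil)); no other remaining equation mentions B.
Bind R := W; substituting into the remaining equation gives: W =?= r(false,false). Substituting into the earlier bindings gives U := r(branch(W,W,W),false), S := branch(W,W,W).
Bind W := r(false,false). Substituting into the earlier bindings gives U := r(branch(r(false,false),r(false,false),r(false,false)),false), S := branch(r(false,false),r(false,false),r(false,false)), R := r(false,false).
MGU = { Y1 -> zero, U -> r(branch(r(false,false),r(false,false),r(false,false)),false), S -> branch(r(false,false),r(false,false),r(false,false)), X1 -> zero, N -> branch(zero,zero,r(nil,zero)), T -> r(nil,zero), B -> r(branch(zero,zero,r(nil,zero)),branch(r(nil,zero),zero,nil)), R -> r(false,false), W -> r(false,false) }, so B -> r(branch(zero,zero,r(nil,zero)),branch(r(nil,zero),zero,nil)).

r(branch(zero,zero,r(nil,zero)),branch(r(nil,zero),zero,nil))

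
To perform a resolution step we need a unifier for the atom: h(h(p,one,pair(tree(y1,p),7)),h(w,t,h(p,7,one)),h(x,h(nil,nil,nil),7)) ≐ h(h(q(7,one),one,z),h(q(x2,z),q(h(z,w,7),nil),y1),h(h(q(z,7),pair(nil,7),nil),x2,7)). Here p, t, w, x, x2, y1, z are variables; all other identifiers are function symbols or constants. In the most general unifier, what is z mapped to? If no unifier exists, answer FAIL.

pair(tree(h(q(7,one),7,one),q(7,one)),7)

Decompose h/3: h(p,one,pair(tree(y1,p),7)) ≐ h(q(7,one),one,z),  h(w,t,h(p,7,one)) ≐ h(q(x2,z),q(h(z,w,7),nil),y1),  h(x,h(nil,nil,nil),7) ≐ h(h(q(z,7),pair(nil,7),nil),x2,7).
Decompose h/3: p ≐ q(7,one),  one ≐ one,  pair(tree(y1,p),7) ≐ z.
Bind p := q(7,one); substituting into the 2 remaining equations that mention p gives: pair(tree(y1,q(7,one)),7) ≐ z,  h(w,t,h(q(7,one),7,one)) ≐ h(q(x2,z),q(h(z,w,7),nil),y1).
Delete trivial equation one ≐ one.
Bind z := pair(tree(y1,q(7,one)),7); substituting into the remaining equations gives: h(w,t,h(q(7,one),7,one)) ≐ h(q(x2,pair(tree(y1,q(7,one)),7)),q(h(pair(tree(y1,q(7,one)),7),w,7),nil),y1),  h(x,h(nil,nil,nil),7) ≐ h(h(q(pair(tree(y1,q(7,one)),7),7),pair(nil,7),nil),x2,7).
Decompose h/3: w ≐ q(x2,pair(tree(y1,q(7,one)),7)),  t ≐ q(h(pair(tree(y1,q(7,one)),7),w,7),nil),  h(q(7,one),7,one) ≐ y1.
Bind w := q(x2,pair(tree(y1,q(7,one)),7)); substituting into the one remaining equation that mentions w gives: t ≐ q(h(pair(tree(y1,q(7,one)),7),q(x2,pair(tree(y1,q(7,one)),7)),7),nil).
Bind t := q(h(pair(tree(y1,q(7,one)),7),q(x2,pair(tree(y1,q(7,one)),7)),7),nil); no other remaining equation mentions t.
Bind y1 := h(q(7,one),7,one); substituting into the remaining equation gives: h(x,h(nil,nil,nil),7) ≐ h(h(q(pair(tree(h(q(7,one),7,one),q(7,one)),7),7),pair(nil,7),nil),x2,7). Substituting into the earlier bindings gives z := pair(tree(h(q(7,one),7,one),q(7,one)),7), w := q(x2,pair(tree(h(q(7,one),7,one),q(7,one)),7)), t := q(h(pair(tree(h(q(7,one),7,one),q(7,one)),7),q(x2,pair(tree(h(q(7,one),7,one),q(7,one)),7)),7),nil).
Decompose h/3: x ≐ h(q(pair(tree(h(q(7,one),7,one),q(7,one)),7),7),pair(nil,7),nil),  h(nil,nil,nil) ≐ x2,  7 ≐ 7.
Bind x := h(q(pair(tree(h(q(7,one),7,one),q(7,one)),7),7),pair(nil,7),nil); no other remaining equation mentions x.
Bind x2 := h(nil,nil,nil); no other remaining equation mentions x2. Substituting into the earlier bindings gives w := q(h(nil,nil,nil),pair(tree(h(q(7,one),7,one),q(7,one)),7)), t := q(h(pair(tree(h(q(7,one),7,one),q(7,one)),7),q(h(nil,nil,nil),pair(tree(h(q(7,one),7,one),q(7,one)),7)),7),nil).
Delete trivial equation 7 ≐ 7.
MGU = { p -> q(7,one), z -> pair(tree(h(q(7,one),7,one),q(7,one)),7), w -> q(h(nil,nil,nil),pair(tree(h(q(7,one),7,one),q(7,one)),7)), t -> q(h(pair(tree(h(q(7,one),7,one),q(7,one)),7),q(h(nil,nil,nil),pair(tree(h(q(7,one),7,one),q(7,one)),7)),7),nil), y1 -> h(q(7,one),7,one), x -> h(q(pair(tree(h(q(7,one),7,one),q(7,one)),7),7),pair(nil,7),nil), x2 -> h(nil,nil,nil) }, so z -> pair(tree(h(q(7,one),7,one),q(7,one)),7).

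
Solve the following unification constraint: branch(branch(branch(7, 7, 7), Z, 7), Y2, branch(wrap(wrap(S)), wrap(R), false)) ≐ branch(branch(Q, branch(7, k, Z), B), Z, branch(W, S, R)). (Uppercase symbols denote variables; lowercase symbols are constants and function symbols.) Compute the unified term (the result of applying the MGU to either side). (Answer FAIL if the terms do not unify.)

FAIL

Decompose branch/3: branch(branch(7, 7, 7), Z, 7) ≐ branch(Q, branch(7, k, Z), B),  Y2 ≐ Z,  branch(wrap(wrap(S)), wrap(R), false) ≐ branch(W, S, R).
Decompose branch/3: branch(7, 7, 7) ≐ Q,  Z ≐ branch(7, k, Z),  7 ≐ B.
Bind Q := branch(7, 7, 7); no other remaining equation mentions Q.
Occurs check fails: Z occurs in branch(7, k, Z); the equation Z ≐ branch(7, k, Z) has no finite solution.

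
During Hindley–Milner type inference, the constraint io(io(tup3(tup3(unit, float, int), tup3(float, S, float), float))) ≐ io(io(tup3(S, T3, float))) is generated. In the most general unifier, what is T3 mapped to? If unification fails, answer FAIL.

tup3(float, tup3(unit, float, int), float)

Decompose io/1: io(tup3(tup3(unit, float, int), tup3(float, S, float), float)) ≐ io(tup3(S, T3, float)).
Decompose io/1: tup3(tup3(unit, float, int), tup3(float, S, float), float) ≐ tup3(S, T3, float).
Decompose tup3/3: tup3(unit, float, int) ≐ S,  tup3(float, S, float) ≐ T3,  float ≐ float.
Bind S := tup3(unit, float, int); substituting into the one remaining equation that mentions S gives: tup3(float, tup3(unit, float, int), float) ≐ T3.
Bind T3 := tup3(float, tup3(unit, float, int), float); no other remaining equation mentions T3.
Delete trivial equation float ≐ float.
MGU = { S ↦ tup3(unit, float, int), T3 ↦ tup3(float, tup3(unit, float, int), float) }, so T3 ↦ tup3(float, tup3(unit, float, int), float).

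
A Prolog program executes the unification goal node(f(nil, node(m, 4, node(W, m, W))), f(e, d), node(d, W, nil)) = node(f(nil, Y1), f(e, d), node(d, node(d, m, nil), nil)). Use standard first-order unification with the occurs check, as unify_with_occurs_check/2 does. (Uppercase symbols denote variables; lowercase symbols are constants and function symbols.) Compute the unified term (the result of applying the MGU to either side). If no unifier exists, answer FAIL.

Decompose node/3: f(nil, node(m, 4, node(W, m, W))) = f(nil, Y1),  f(e, d) = f(e, d),  node(d, W, nil) = node(d, node(d, m, nil), nil).
Decompose f/2: nil = nil,  node(m, 4, node(W, m, W)) = Y1.
Delete trivial equation nil = nil.
Bind Y1 := node(m, 4, node(W, m, W)); no other remaining equation mentions Y1.
Delete trivial equation f(e, d) = f(e, d).
Decompose node/3: d = d,  W = node(d, m, nil),  nil = nil.
Delete trivial equation d = d.
Bind W := node(d, m, nil); no other remaining equation mentions W. Substituting into the earlier binding gives Y1 := node(m, 4, node(node(d, m, nil), m, node(d, m, nil))).
Delete trivial equation nil = nil.
Applying the MGU to either side gives node(f(nil, node(m, 4, node(node(d, m, nil), m, node(d, m, nil)))), f(e, d), node(d, node(d, m, nil), nil)).

node(f(nil, node(m, 4, node(node(d, m, nil), m, node(d, m, nil)))), f(e, d), node(d, node(d, m, nil), nil))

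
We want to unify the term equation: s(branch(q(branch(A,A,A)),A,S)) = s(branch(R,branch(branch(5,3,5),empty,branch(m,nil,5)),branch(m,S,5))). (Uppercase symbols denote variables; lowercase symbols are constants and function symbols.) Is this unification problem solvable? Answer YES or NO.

Decompose s/1: branch(q(branch(A,A,A)),A,S) = branch(R,branch(branch(5,3,5),empty,branch(m,nil,5)),branch(m,S,5)).
Decompose branch/3: q(branch(A,A,A)) = R,  A = branch(branch(5,3,5),empty,branch(m,nil,5)),  S = branch(m,S,5).
Bind R := q(branch(A,A,A)); no other remaining equation mentions R.
Bind A := branch(branch(5,3,5),empty,branch(m,nil,5)); no other remaining equation mentions A. Substituting into the earlier binding gives R := q(branch(branch(branch(5,3,5),empty,branch(m,nil,5)),branch(branch(5,3,5),empty,branch(m,nil,5)),branch(branch(5,3,5),empty,branch(m,nil,5)))).
Occurs check fails: S occurs in branch(m,S,5); the equation S = branch(m,S,5) has no finite solution.

NO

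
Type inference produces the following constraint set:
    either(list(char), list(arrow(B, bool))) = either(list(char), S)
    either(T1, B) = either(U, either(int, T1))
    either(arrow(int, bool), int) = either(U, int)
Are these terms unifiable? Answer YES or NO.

Decompose either/2: list(char) = list(char),  list(arrow(B, bool)) = S.
Delete trivial equation list(char) = list(char).
Bind S := list(arrow(B, bool)); no other remaining equation mentions S.
Decompose either/2: T1 = U,  B = either(int, T1).
Bind T1 := U; substituting into the one remaining equation that mentions T1 gives: B = either(int, U).
Bind B := either(int, U); no other remaining equation mentions B. Substituting into the earlier binding gives S := list(arrow(either(int, U), bool)).
Decompose either/2: arrow(int, bool) = U,  int = int.
Bind U := arrow(int, bool); no other remaining equation mentions U. Substituting into the earlier bindings gives S := list(arrow(either(int, arrow(int, bool)), bool)), T1 := arrow(int, bool), B := either(int, arrow(int, bool)).
Delete trivial equation int = int.
No equations remain and no clash or occurs-check failure arose, so a unifier exists.

YES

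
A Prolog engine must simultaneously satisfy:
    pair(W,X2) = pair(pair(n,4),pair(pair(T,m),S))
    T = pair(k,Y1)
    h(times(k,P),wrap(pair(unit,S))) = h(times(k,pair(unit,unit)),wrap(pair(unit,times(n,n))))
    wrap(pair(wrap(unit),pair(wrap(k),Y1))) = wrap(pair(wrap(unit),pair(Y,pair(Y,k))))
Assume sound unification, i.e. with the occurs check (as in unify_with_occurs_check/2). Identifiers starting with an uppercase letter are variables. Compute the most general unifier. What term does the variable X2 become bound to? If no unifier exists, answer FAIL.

Decompose pair/2: W = pair(n,4),  X2 = pair(pair(T,m),S).
Bind W := pair(n,4); no other remaining equation mentions W.
Bind X2 := pair(pair(T,m),S); no other remaining equation mentions X2.
Bind T := pair(k,Y1); no other remaining equation mentions T. Substituting into the earlier binding gives X2 := pair(pair(pair(k,Y1),m),S).
Decompose h/2: times(k,P) = times(k,pair(unit,unit)),  wrap(pair(unit,S)) = wrap(pair(unit,times(n,n))).
Decompose times/2: k = k,  P = pair(unit,unit).
Delete trivial equation k = k.
Bind P := pair(unit,unit); no other remaining equation mentions P.
Decompose wrap/1: pair(unit,S) = pair(unit,times(n,n)).
Decompose pair/2: unit = unit,  S = times(n,n).
Delete trivial equation unit = unit.
Bind S := times(n,n); no other remaining equation mentions S. Substituting into the earlier binding gives X2 := pair(pair(pair(k,Y1),m),times(n,n)).
Decompose wrap/1: pair(wrap(unit),pair(wrap(k),Y1)) = pair(wrap(unit),pair(Y,pair(Y,k))).
Decompose pair/2: wrap(unit) = wrap(unit),  pair(wrap(k),Y1) = pair(Y,pair(Y,k)).
Delete trivial equation wrap(unit) = wrap(unit).
Decompose pair/2: wrap(k) = Y,  Y1 = pair(Y,k).
Bind Y := wrap(k); substituting into the remaining equation gives: Y1 = pair(wrap(k),k).
Bind Y1 := pair(wrap(k),k). Substituting into the earlier bindings gives X2 := pair(pair(pair(k,pair(wrap(k),k)),m),times(n,n)), T := pair(k,pair(wrap(k),k)).
MGU = { W = pair(n,4), X2 = pair(pair(pair(k,pair(wrap(k),k)),m),times(n,n)), T = pair(k,pair(wrap(k),k)), P = pair(unit,unit), S = times(n,n), Y = wrap(k), Y1 = pair(wrap(k),k) }, so X2 = pair(pair(pair(k,pair(wrap(k),k)),m),times(n,n)).

pair(pair(pair(k,pair(wrap(k),k)),m),times(n,n))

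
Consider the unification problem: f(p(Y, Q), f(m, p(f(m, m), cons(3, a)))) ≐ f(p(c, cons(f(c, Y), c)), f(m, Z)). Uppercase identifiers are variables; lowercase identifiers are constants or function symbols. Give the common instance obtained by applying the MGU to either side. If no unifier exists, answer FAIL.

f(p(c, cons(f(c, c), c)), f(m, p(f(m, m), cons(3, a))))

Decompose f/2: p(Y, Q) ≐ p(c, cons(f(c, Y), c)),  f(m, p(f(m, m), cons(3, a))) ≐ f(m, Z).
Decompose p/2: Y ≐ c,  Q ≐ cons(f(c, Y), c).
Bind Y := c; substituting into the one remaining equation that mentions Y gives: Q ≐ cons(f(c, c), c).
Bind Q := cons(f(c, c), c); no other remaining equation mentions Q.
Decompose f/2: m ≐ m,  p(f(m, m), cons(3, a)) ≐ Z.
Delete trivial equation m ≐ m.
Bind Z := p(f(m, m), cons(3, a)).
Applying the MGU to either side gives f(p(c, cons(f(c, c), c)), f(m, p(f(m, m), cons(3, a)))).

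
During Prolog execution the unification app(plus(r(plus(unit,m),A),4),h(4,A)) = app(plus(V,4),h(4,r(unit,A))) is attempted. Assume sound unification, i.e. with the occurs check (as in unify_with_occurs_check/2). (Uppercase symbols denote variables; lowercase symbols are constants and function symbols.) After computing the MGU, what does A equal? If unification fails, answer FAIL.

FAIL

Decompose app/2: plus(r(plus(unit,m),A),4) = plus(V,4),  h(4,A) = h(4,r(unit,A)).
Decompose plus/2: r(plus(unit,m),A) = V,  4 = 4.
Bind V := r(plus(unit,m),A); no other remaining equation mentions V.
Delete trivial equation 4 = 4.
Decompose h/2: 4 = 4,  A = r(unit,A).
Delete trivial equation 4 = 4.
Occurs check fails: A occurs in r(unit,A); the equation A = r(unit,A) has no finite solution.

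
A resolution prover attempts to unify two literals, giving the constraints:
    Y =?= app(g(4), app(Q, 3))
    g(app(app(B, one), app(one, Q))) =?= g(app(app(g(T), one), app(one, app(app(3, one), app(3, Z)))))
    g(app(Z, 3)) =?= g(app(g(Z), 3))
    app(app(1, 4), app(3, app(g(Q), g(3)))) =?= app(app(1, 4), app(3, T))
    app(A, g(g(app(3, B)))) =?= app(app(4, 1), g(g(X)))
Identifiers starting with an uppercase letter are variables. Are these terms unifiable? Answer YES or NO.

Bind Y := app(g(4), app(Q, 3)); no other remaining equation mentions Y.
Decompose g/1: app(app(B, one), app(one, Q)) =?= app(app(g(T), one), app(one, app(app(3, one), app(3, Z)))).
Decompose app/2: app(B, one) =?= app(g(T), one),  app(one, Q) =?= app(one, app(app(3, one), app(3, Z))).
Decompose app/2: B =?= g(T),  one =?= one.
Bind B := g(T); substituting into the one remaining equation that mentions B gives: app(A, g(g(app(3, g(T))))) =?= app(app(4, 1), g(g(X))).
Delete trivial equation one =?= one.
Decompose app/2: one =?= one,  Q =?= app(app(3, one), app(3, Z)).
Delete trivial equation one =?= one.
Bind Q := app(app(3, one), app(3, Z)); substituting into the one remaining equation that mentions Q gives: app(app(1, 4), app(3, app(g(app(app(3, one), app(3, Z))), g(3)))) =?= app(app(1, 4), app(3, T)). Substituting into the earlier binding gives Y := app(g(4), app(app(app(3, one), app(3, Z)), 3)).
Decompose g/1: app(Z, 3) =?= app(g(Z), 3).
Decompose app/2: Z =?= g(Z),  3 =?= 3.
Occurs check fails: Z occurs in g(Z); the equation Z =?= g(Z) has no finite solution.

NO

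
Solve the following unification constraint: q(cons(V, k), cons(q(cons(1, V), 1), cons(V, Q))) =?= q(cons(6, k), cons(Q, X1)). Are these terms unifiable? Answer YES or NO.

YES

Decompose q/2: cons(V, k) =?= cons(6, k),  cons(q(cons(1, V), 1), cons(V, Q)) =?= cons(Q, X1).
Decompose cons/2: V =?= 6,  k =?= k.
Bind V := 6; substituting into the one remaining equation that mentions V gives: cons(q(cons(1, 6), 1), cons(6, Q)) =?= cons(Q, X1).
Delete trivial equation k =?= k.
Decompose cons/2: q(cons(1, 6), 1) =?= Q,  cons(6, Q) =?= X1.
Bind Q := q(cons(1, 6), 1); substituting into the remaining equation gives: cons(6, q(cons(1, 6), 1)) =?= X1.
Bind X1 := cons(6, q(cons(1, 6), 1)).
No equations remain and no clash or occurs-check failure arose, so a unifier exists.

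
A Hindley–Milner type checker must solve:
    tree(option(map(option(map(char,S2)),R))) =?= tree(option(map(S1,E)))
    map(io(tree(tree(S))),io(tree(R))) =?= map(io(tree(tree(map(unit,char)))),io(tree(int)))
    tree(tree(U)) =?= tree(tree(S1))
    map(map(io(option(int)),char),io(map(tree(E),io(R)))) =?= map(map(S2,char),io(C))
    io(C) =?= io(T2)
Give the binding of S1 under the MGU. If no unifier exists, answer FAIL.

option(map(char,io(option(int))))

Decompose tree/1: option(map(option(map(char,S2)),R)) =?= option(map(S1,E)).
Decompose option/1: map(option(map(char,S2)),R) =?= map(S1,E).
Decompose map/2: option(map(char,S2)) =?= S1,  R =?= E.
Bind S1 := option(map(char,S2)); substituting into the one remaining equation that mentions S1 gives: tree(tree(U)) =?= tree(tree(option(map(char,S2)))).
Bind R := E; substituting into the 2 remaining equations that mention R gives: map(io(tree(tree(S))),io(tree(E))) =?= map(io(tree(tree(map(unit,char)))),io(tree(int))),  map(map(io(option(int)),char),io(map(tree(E),io(E)))) =?= map(map(S2,char),io(C)).
Decompose map/2: io(tree(tree(S))) =?= io(tree(tree(map(unit,char)))),  io(tree(E)) =?= io(tree(int)).
Decompose io/1: tree(tree(S)) =?= tree(tree(map(unit,char))).
Decompose tree/1: tree(S) =?= tree(map(unit,char)).
Decompose tree/1: S =?= map(unit,char).
Bind S := map(unit,char); no other remaining equation mentions S.
Decompose io/1: tree(E) =?= tree(int).
Decompose tree/1: E =?= int.
Bind E := int; substituting into the one remaining equation that mentions E gives: map(map(io(option(int)),char),io(map(tree(int),io(int)))) =?= map(map(S2,char),io(C)). Substituting into the earlier binding gives R := int.
Decompose tree/1: tree(U) =?= tree(option(map(char,S2))).
Decompose tree/1: U =?= option(map(char,S2)).
Bind U := option(map(char,S2)); no other remaining equation mentions U.
Decompose map/2: map(io(option(int)),char) =?= map(S2,char),  io(map(tree(int),io(int))) =?= io(C).
Decompose map/2: io(option(int)) =?= S2,  char =?= char.
Bind S2 := io(option(int)); no other remaining equation mentions S2. Substituting into the earlier bindings gives S1 := option(map(char,io(option(int)))), U := option(map(char,io(option(int)))).
Delete trivial equation char =?= char.
Decompose io/1: map(tree(int),io(int)) =?= C.
Bind C := map(tree(int),io(int)); substituting into the remaining equation gives: io(map(tree(int),io(int))) =?= io(T2).
Decompose io/1: map(tree(int),io(int)) =?= T2.
Bind T2 := map(tree(int),io(int)).
MGU = { S1 ↦ option(map(char,io(option(int)))), R ↦ int, S ↦ map(unit,char), E ↦ int, U ↦ option(map(char,io(option(int)))), S2 ↦ io(option(int)), C ↦ map(tree(int),io(int)), T2 ↦ map(tree(int),io(int)) }, so S1 ↦ option(map(char,io(option(int)))).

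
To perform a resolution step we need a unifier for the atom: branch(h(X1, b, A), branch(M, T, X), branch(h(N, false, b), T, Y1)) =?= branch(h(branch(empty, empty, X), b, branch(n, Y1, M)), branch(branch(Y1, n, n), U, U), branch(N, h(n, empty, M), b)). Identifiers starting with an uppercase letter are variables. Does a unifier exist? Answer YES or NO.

Decompose branch/3: h(X1, b, A) =?= h(branch(empty, empty, X), b, branch(n, Y1, M)),  branch(M, T, X) =?= branch(branch(Y1, n, n), U, U),  branch(h(N, false, b), T, Y1) =?= branch(N, h(n, empty, M), b).
Decompose h/3: X1 =?= branch(empty, empty, X),  b =?= b,  A =?= branch(n, Y1, M).
Bind X1 := branch(empty, empty, X); no other remaining equation mentions X1.
Delete trivial equation b =?= b.
Bind A := branch(n, Y1, M); no other remaining equation mentions A.
Decompose branch/3: M =?= branch(Y1, n, n),  T =?= U,  X =?= U.
Bind M := branch(Y1, n, n); substituting into the one remaining equation that mentions M gives: branch(h(N, false, b), T, Y1) =?= branch(N, h(n, empty, branch(Y1, n, n)), b). Substituting into the earlier binding gives A := branch(n, Y1, branch(Y1, n, n)).
Bind T := U; substituting into the one remaining equation that mentions T gives: branch(h(N, false, b), U, Y1) =?= branch(N, h(n, empty, branch(Y1, n, n)), b).
Bind X := U; no other remaining equation mentions X. Substituting into the earlier binding gives X1 := branch(empty, empty, U).
Decompose branch/3: h(N, false, b) =?= N,  U =?= h(n, empty, branch(Y1, n, n)),  Y1 =?= b.
Occurs check fails: N occurs in h(N, false, b); the equation N =?= h(N, false, b) has no finite solution.

NO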